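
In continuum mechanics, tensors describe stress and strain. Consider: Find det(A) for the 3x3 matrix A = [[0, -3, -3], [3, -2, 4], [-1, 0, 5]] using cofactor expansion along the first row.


Expanding along the first row, det(A) = a11*M_11 - a12*M_12 + a13*M_13, where M_1j is the (1,j) minor.
Minor M_11 = -2*5 - 4*0 = -10
Minor M_12 = 3*5 - 4*-1 = 19
Minor M_13 = 3*0 - -2*-1 = -2
det = 0*(-10) - -3*(19) + -3*(-2)
    = 0 - -57 + 6
    = 63

63


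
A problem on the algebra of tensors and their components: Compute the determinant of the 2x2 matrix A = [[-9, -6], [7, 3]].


For a 2x2 matrix [[a, b], [c, d]], det = a*d - b*c.
a = -9, b = -6, c = 7, d = 3
a*d = -9 * 3 = -27
b*c = -6 * 7 = -42
det = -27 - -42 = 15

15


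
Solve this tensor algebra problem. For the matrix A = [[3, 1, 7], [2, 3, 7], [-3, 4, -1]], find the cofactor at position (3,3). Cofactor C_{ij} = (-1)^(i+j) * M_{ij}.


To find cofactor C_{33}, delete row 3 and column 3.
The resulting 2x2 submatrix is: [[3, 1], [2, 3]]
Minor M_{33} = 3*3 - 1*2
  = 9 - 2 = 7
Sign = (-1)^(3+3) = (-1)^6 = 1
Cofactor C_{33} = 1 * 7 = 7

7


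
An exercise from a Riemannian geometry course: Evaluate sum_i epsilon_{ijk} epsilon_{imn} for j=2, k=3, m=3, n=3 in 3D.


Using the identity: epsilon_{ijk} epsilon_{imn} = delta_{jm} delta_{kn} - delta_{jn} delta_{km}.
delta_{23} = 0
delta_{33} = 1
delta_{23} = 0
delta_{33} = 1
Result = 0 * 1 - 0 * 1 = 0 - 0 = 0

0


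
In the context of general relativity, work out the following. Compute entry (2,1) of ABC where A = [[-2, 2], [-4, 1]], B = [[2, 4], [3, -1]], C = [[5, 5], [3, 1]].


(ABC)_{21} = sum_m (AB)_{2m} C_{m1}. First compute row 2 of AB.
(AB)_{21} = -4*2 + 1*3 = -5
(AB)_{22} = -4*4 + 1*-1 = -17
Now contract with column 1 of C:
(AB)_{21} * C_{11} = -5 * 5 = -25
(AB)_{22} * C_{21} = -17 * 3 = -51
(ABC)_{21} = -25 + -51 = -76

-76


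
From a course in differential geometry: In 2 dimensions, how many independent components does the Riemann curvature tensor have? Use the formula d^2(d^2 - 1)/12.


The Riemann tensor in d dimensions has d^2(d^2 - 1)/12 independent components.
d = 2, so d^2 = 4
d^2 - 1 = 3
d^2(d^2 - 1) = 4 * 3 = 12
Divide by 12: 12 / 12 = 1

1


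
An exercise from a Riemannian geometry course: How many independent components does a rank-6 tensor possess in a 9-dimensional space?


The number of components of a rank-r tensor in d dimensions is d^r.
Here d = 9 and r = 6.
9^6 = 531441

531441


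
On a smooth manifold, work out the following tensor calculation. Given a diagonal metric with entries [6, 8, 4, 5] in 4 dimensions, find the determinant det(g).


For a diagonal metric, the determinant is the product of diagonal entries.
Diagonal entries: 6, 8, 4, 5
det(g) = 6 * 8 * 4 * 5 = 960

960


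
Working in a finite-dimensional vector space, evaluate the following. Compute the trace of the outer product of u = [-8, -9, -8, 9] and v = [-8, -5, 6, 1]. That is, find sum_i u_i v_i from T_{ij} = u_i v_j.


The outer product gives T_{ij} = u_i v_j.
The trace (contraction) is Tr(T) = sum_i T_{ii} = sum_i u_i v_i.
Diagonal entries:
T_{11} = u_1 * v_1 = -8 * -8 = 64
T_{22} = u_2 * v_2 = -9 * -5 = 45
T_{33} = u_3 * v_3 = -8 * 6 = -48
T_{44} = u_4 * v_4 = 9 * 1 = 9
Tr(T) = 64 + 45 + -48 + 9 = 70

70


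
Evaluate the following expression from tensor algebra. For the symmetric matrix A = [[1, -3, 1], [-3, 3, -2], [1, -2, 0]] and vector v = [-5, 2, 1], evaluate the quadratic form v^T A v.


First compute Av:
(Av)_1 = 1*-5 + -3*2 + 1*1 = -10
(Av)_2 = -3*-5 + 3*2 + -2*1 = 19
(Av)_3 = 1*-5 + -2*2 + 0*1 = -9
Av = [-10, 19, -9]
Then v^T (Av) = -5*-10 + 2*19 + 1*-9
= 50 + 38 + -9 = 79

79


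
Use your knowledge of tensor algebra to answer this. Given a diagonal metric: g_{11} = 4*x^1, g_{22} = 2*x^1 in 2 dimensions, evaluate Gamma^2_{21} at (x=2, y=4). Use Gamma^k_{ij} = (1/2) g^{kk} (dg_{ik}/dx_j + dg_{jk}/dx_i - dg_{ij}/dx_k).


For a diagonal metric, Gamma^k_{ij} = (1/2) g^{kk} (dg_{ik}/dx_j + dg_{jk}/dx_i - dg_{ij}/dx_k).
The metric is diagonal, so g_{ab} = 0 for a != b.
At the given point: g_{11} = 8, g_{22} = 4
g^{22} = 1/4
dg_{22}/dx_1 = dg_{22}/dx_1 = 2
dg_{12}/dx_2 = 0 (off-diagonal)
dg_{21}/dx_2 = 0 (off-diagonal)
Numerator = 2 + 0 - 0 = 2
Gamma^2_{21} = 2 / (2 * 4) = 1/4

1/4


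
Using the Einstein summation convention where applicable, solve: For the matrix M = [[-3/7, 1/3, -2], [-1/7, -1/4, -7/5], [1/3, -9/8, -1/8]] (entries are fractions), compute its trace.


The trace is the sum of diagonal entries.
Diagonal: M[1,1] = -3/7, M[2,2] = -1/4, M[3,3] = -1/8
Tr(M) = -3/7 + -1/4 + -1/8
Computing step by step:
After adding M[1,1]: -3/7
After adding M[2,2]: -19/28
After adding M[3,3]: -45/56
Tr(M) = -45/56

-45/56


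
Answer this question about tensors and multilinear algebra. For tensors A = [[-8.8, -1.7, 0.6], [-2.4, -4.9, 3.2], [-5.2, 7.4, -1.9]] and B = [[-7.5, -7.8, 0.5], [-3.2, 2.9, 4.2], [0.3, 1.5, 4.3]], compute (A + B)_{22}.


Tensor addition is component-wise: (A + B)_{ij} = A_{ij} + B_{ij}.
A_{22} = -4.9
B_{22} = 2.9
(A + B)_{22} = -4.9 + 2.9 = -2

-2


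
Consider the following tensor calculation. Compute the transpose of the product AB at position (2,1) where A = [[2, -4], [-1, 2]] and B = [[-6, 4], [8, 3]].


(AB)^T_{ij} = (AB)_{ji} = sum_k A_{jk} B_{ki}.
For i=2, j=1 we need (AB)_{12}:
A_{11} * B_{12} = 2 * 4 = 8
A_{12} * B_{22} = -4 * 3 = -12
Sum = 8 + -12 = -4

-4


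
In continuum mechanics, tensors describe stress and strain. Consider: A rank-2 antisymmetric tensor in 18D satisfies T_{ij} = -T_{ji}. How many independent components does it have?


An antisymmetric rank-2 tensor satisfies A_{ij} = -A_{ji}, so diagonal entries are zero.
The independent components are the upper-triangular entries: C(n, 2) = n(n-1)/2.
n = 18
C(18, 2) = 18 * 17 / 2 = 306 / 2 = 153

153


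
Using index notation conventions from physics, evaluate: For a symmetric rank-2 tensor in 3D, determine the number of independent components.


A symmetric rank-2 tensor in d dimensions has d(d+1)/2 independent components.
d = 3
d(d+1)/2 = 3 * 4 / 2 = 12 / 2 = 6

6


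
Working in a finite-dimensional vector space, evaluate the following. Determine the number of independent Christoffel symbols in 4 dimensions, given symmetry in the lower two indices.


Christoffel symbols Gamma^k_{ij} are symmetric in i,j, so there are d * d(d+1)/2 independent symbols.
d = 4
d(d+1)/2 = 4 * 5 / 2 = 10
Total = 4 * 10 = 40

40


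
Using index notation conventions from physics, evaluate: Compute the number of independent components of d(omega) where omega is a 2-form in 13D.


The exterior derivative of a p-form is a (p+1)-form.
Its number of independent components is C(n, p+1).
n = 13, p+1 = 3
C(13, 3) = 286

286


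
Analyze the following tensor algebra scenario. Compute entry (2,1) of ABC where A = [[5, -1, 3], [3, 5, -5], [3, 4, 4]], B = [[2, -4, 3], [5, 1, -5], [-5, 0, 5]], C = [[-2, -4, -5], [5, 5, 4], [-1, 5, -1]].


(ABC)_{21} = sum_m (AB)_{2m} C_{m1}. First compute row 2 of AB.
(AB)_{21} = 3*2 + 5*5 + -5*-5 = 56
(AB)_{22} = 3*-4 + 5*1 + -5*0 = -7
(AB)_{23} = 3*3 + 5*-5 + -5*5 = -41
Now contract with column 1 of C:
(AB)_{21} * C_{11} = 56 * -2 = -112
(AB)_{22} * C_{21} = -7 * 5 = -35
(AB)_{23} * C_{31} = -41 * -1 = 41
(ABC)_{21} = -112 + -35 + 41 = -106

-106


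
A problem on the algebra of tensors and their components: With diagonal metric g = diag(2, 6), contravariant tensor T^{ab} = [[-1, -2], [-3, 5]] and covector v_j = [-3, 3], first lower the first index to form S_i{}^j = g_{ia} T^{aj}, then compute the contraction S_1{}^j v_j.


Step 1: lower the first index. For a diagonal metric, g_{ia} T^{aj} = g_{ii} T^{ij} (no sum on i).
g_{11} = 2
S_1{}^1 = 2 * T^{11} = 2 * -1 = -2
S_1{}^2 = 2 * T^{12} = 2 * -2 = -4
Step 2: contract S_1{}^j with v_j.
S_1{}^1 * v_1 = -2 * -3 = 6
S_1{}^2 * v_2 = -4 * 3 = -12
Result = 6 + -12 = -6

-6


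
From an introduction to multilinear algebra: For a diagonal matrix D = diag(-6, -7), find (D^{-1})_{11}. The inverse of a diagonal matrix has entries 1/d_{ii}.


For a diagonal matrix, the inverse has entries (D^{-1})_{ii} = 1/d_{ii}.
The diagonal entries are: d_{11} = -6, d_{22} = -7
We need (D^{-1})_{11} = 1/d_{11} = 1/-6 = -1/6

-1/6


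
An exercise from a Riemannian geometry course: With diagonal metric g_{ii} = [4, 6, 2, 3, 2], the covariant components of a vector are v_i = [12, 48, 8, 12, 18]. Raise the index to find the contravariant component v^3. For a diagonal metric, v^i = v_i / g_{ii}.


To raise an index with a diagonal metric: v^i = v_i / g_{ii}.
For index 3: v_3 = 8, g_{33} = 2
v^3 = 8 / 2 = 4

4


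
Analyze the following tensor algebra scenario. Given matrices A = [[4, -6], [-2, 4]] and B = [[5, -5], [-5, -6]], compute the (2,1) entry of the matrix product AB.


(AB)_{ij} = sum_k A_{ik} B_{kj}.
For i=2, j=1:
A_{21} * B_{11} = -2 * 5 = -10
A_{22} * B_{21} = 4 * -5 = -20
Sum = -10 + -20 = -30

-30


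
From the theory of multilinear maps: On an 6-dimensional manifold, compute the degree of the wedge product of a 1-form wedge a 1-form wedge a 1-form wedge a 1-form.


The degree of a wedge product is the sum of the degrees of the individual forms.
Degrees: 1, 1, 1, 1
Total degree = 1 + 1 + 1 + 1 = 4

4


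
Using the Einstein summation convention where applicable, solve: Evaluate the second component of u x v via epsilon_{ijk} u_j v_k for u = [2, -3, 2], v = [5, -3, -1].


(u x v)_2 = sum_{j,k} epsilon_{2jk} u_j v_k. Only permutations of (1,2,3) contribute; the two non-zero terms are:
eps_{213} u_1 v_3 = -1 * 2 * -1 = 2
eps_{231} u_3 v_1 = 1 * 2 * 5 = 10
(u x v)_2 = 12

12


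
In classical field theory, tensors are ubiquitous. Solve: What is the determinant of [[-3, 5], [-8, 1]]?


For a 2x2 matrix [[a, b], [c, d]], det = a*d - b*c.
a = -3, b = 5, c = -8, d = 1
a*d = -3 * 1 = -3
b*c = 5 * -8 = -40
det = -3 - -40 = 37

37


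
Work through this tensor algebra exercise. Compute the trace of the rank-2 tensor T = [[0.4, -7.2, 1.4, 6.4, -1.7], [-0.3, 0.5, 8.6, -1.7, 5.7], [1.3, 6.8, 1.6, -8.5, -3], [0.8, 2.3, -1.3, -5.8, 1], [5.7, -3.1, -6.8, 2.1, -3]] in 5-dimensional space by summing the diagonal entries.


The contraction (trace) of a rank-2 tensor is the sum of its diagonal elements.
Diagonal entries: A[1,1] = 0.4, A[2,2] = 0.5, A[3,3] = 1.6, A[4,4] = -5.8, A[5,5] = -3
Tr(A) = 0.4 + 0.5 + 1.6 + -5.8 + -3 = -6.3

-6.3


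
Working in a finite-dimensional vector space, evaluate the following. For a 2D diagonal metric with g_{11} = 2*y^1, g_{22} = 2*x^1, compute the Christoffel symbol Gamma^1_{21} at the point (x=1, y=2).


For a diagonal metric, Gamma^k_{ij} = (1/2) g^{kk} (dg_{ik}/dx_j + dg_{jk}/dx_i - dg_{ij}/dx_k).
The metric is diagonal, so g_{ab} = 0 for a != b.
At the given point: g_{11} = 4, g_{22} = 2
g^{11} = 1/4
dg_{21}/dx_1 = 0 (off-diagonal)
dg_{11}/dx_2 = dg_{11}/dx_2 = 2
dg_{21}/dx_1 = 0 (off-diagonal)
Numerator = 0 + 2 - 0 = 2
Gamma^1_{21} = 2 / (2 * 4) = 1/4

1/4


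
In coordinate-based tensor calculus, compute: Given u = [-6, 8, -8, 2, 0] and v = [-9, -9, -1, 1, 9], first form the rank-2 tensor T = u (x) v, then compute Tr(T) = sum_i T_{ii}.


The outer product gives T_{ij} = u_i v_j.
The trace (contraction) is Tr(T) = sum_i T_{ii} = sum_i u_i v_i.
Diagonal entries:
T_{11} = u_1 * v_1 = -6 * -9 = 54
T_{22} = u_2 * v_2 = 8 * -9 = -72
T_{33} = u_3 * v_3 = -8 * -1 = 8
T_{44} = u_4 * v_4 = 2 * 1 = 2
T_{55} = u_5 * v_5 = 0 * 9 = 0
Tr(T) = 54 + -72 + 8 + 2 + 0 = -8

-8


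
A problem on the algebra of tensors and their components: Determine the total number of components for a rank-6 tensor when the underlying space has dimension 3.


The number of components of a rank-r tensor in d dimensions is d^r.
Here d = 3 and r = 6.
3^6 = 729

729


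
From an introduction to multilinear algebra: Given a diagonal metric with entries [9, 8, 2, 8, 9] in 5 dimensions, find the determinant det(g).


For a diagonal metric, the determinant is the product of diagonal entries.
Diagonal entries: 9, 8, 2, 8, 9
det(g) = 9 * 8 * 2 * 8 * 9 = 10368

10368


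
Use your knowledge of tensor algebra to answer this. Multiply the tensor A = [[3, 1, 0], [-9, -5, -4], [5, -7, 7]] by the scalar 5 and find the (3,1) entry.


Scalar multiplication: (cA)_{ij} = c * A_{ij}.
c = 5
A_{31} = 5
(cA)_{31} = 5 * 5 = 25

25


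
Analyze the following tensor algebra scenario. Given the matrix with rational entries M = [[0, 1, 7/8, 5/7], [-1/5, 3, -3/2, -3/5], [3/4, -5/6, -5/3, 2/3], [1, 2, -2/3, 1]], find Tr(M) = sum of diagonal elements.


The trace is the sum of diagonal entries.
Diagonal: M[1,1] = 0, M[2,2] = 3, M[3,3] = -5/3, M[4,4] = 1
Tr(M) = 0 + 3 + -5/3 + 1
Computing step by step:
After adding M[1,1]: 0
After adding M[2,2]: 3
After adding M[3,3]: 4/3
After adding M[4,4]: 7/3
Tr(M) = 7/3

7/3


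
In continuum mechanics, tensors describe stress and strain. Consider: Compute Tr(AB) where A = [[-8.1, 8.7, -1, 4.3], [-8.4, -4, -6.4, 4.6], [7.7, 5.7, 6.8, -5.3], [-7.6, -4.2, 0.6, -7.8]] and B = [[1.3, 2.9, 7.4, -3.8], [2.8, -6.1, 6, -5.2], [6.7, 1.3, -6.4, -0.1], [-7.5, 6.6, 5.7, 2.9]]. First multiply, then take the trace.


Tr(AB) = sum_i (AB)_{ii} where (AB)_{ii} = sum_k A_{ik} B_{ki}.
(AB)_{11} = -8.1*1.3 + 8.7*2.8 + -1*6.7 + 4.3*-7.5 = -25.12
(AB)_{22} = -8.4*2.9 + -4*-6.1 + -6.4*1.3 + 4.6*6.6 = 22.08
(AB)_{33} = 7.7*7.4 + 5.7*6 + 6.8*-6.4 + -5.3*5.7 = 17.45
(AB)_{44} = -7.6*-3.8 + -4.2*-5.2 + 0.6*-0.1 + -7.8*2.9 = 28.04
Tr(AB) = -25.12 + 22.08 + 17.45 + 28.04 = 42.45

42.45


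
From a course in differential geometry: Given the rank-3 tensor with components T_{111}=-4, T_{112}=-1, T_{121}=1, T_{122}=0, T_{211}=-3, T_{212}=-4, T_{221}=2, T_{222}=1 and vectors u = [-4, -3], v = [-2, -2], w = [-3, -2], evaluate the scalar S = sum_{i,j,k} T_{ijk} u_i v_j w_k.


S = sum over i,j,k of T_{ijk} u_i v_j w_k. Expanding all 8 terms:
T_{111}*u_1*v_1*w_1 = -4*-4*-2*-3 = 96  (running total: 96)
T_{112}*u_1*v_1*w_2 = -1*-4*-2*-2 = 16  (running total: 112)
T_{121}*u_1*v_2*w_1 = 1*-4*-2*-3 = -24  (running total: 88)
T_{122}*u_1*v_2*w_2 = 0*-4*-2*-2 = 0  (running total: 88)
T_{211}*u_2*v_1*w_1 = -3*-3*-2*-3 = 54  (running total: 142)
T_{212}*u_2*v_1*w_2 = -4*-3*-2*-2 = 48  (running total: 190)
T_{221}*u_2*v_2*w_1 = 2*-3*-2*-3 = -36  (running total: 154)
T_{222}*u_2*v_2*w_2 = 1*-3*-2*-2 = -12  (running total: 142)
S = 142

142


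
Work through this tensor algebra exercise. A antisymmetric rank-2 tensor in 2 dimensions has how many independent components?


A antisymmetric rank-2 tensor in d dimensions has d(d-1)/2 independent components.
d = 2
d(d-1)/2 = 2 * 1 / 2 = 2 / 2 = 1

1


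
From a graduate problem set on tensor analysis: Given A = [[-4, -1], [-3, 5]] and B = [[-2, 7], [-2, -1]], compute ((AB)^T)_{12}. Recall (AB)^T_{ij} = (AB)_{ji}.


(AB)^T_{ij} = (AB)_{ji} = sum_k A_{jk} B_{ki}.
For i=1, j=2 we need (AB)_{21}:
A_{21} * B_{11} = -3 * -2 = 6
A_{22} * B_{21} = 5 * -2 = -10
Sum = 6 + -10 = -4

-4


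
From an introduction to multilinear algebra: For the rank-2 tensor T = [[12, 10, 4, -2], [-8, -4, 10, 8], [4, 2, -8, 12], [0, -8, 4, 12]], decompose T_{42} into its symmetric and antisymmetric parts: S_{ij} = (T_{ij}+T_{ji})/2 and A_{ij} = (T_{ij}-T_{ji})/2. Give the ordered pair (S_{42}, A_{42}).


T_{42} = -8
T_{24} = 8
S_{42} = (-8 + 8)/2 = 0/2 = 0
A_{42} = (-8 - 8)/2 = -16/2 = -8
Check: S + A = 0 + -8 = -8 = T_{42}.

(0, -8)


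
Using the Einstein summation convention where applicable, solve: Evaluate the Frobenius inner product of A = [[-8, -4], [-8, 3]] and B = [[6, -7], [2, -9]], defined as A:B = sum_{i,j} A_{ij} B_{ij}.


A:B = sum over all i,j of A_{ij} * B_{ij}.
Row 1: -8*6=-48, -4*-7=28 => row sum = -20
Row 2: -8*2=-16, 3*-9=-27 => row sum = -43
Total = -20 + -43 = -63

-63


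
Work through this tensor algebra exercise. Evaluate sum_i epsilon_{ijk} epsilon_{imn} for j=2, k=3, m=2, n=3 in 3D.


Using the identity: epsilon_{ijk} epsilon_{imn} = delta_{jm} delta_{kn} - delta_{jn} delta_{km}.
delta_{22} = 1
delta_{33} = 1
delta_{23} = 0
delta_{32} = 0
Result = 1 * 1 - 0 * 0 = 1 - 0 = 1

1


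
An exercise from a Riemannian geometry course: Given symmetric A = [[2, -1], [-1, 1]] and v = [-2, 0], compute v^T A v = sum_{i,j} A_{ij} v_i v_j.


First compute Av:
(Av)_1 = 2*-2 + -1*0 = -4
(Av)_2 = -1*-2 + 1*0 = 2
Av = [-4, 2]
Then v^T (Av) = -2*-4 + 0*2
= 8 + 0 = 8

8


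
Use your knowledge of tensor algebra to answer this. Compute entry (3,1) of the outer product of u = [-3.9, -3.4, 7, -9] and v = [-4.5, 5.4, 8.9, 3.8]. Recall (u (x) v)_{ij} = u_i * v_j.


The outer product entry T_{ij} = u_i * v_j.
We need i=3, j=1.
u_3 = 7, v_1 = -4.5
T_{3,1} = 7 * -4.5 = -31.5

-31.5


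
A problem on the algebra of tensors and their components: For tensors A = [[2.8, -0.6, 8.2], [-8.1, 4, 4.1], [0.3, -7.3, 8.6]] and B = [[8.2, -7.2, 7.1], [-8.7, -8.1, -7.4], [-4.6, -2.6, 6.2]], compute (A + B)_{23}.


Tensor addition is component-wise: (A + B)_{ij} = A_{ij} + B_{ij}.
A_{23} = 4.1
B_{23} = -7.4
(A + B)_{23} = 4.1 + -7.4 = -3.3

-3.3


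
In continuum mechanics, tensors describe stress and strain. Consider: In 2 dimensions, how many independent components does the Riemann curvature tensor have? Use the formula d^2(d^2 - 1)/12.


The Riemann tensor in d dimensions has d^2(d^2 - 1)/12 independent components.
d = 2, so d^2 = 4
d^2 - 1 = 3
d^2(d^2 - 1) = 4 * 3 = 12
Divide by 12: 12 / 12 = 1

1


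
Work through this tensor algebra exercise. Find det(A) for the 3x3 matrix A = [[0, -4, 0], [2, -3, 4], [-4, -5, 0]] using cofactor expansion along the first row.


Expanding along the first row, det(A) = a11*M_11 - a12*M_12 + a13*M_13, where M_1j is the (1,j) minor.
Minor M_11 = -3*0 - 4*-5 = 20
Minor M_12 = 2*0 - 4*-4 = 16
Minor M_13 = 2*-5 - -3*-4 = -22
det = 0*(20) - -4*(16) + 0*(-22)
    = 0 - -64 + 0
    = 64

64


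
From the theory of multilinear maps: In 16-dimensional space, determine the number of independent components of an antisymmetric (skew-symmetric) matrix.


An antisymmetric rank-2 tensor satisfies A_{ij} = -A_{ji}, so diagonal entries are zero.
The independent components are the upper-triangular entries: C(n, 2) = n(n-1)/2.
n = 16
C(16, 2) = 16 * 15 / 2 = 240 / 2 = 120

120


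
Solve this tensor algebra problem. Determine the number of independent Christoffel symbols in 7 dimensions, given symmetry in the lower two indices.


Christoffel symbols Gamma^k_{ij} are symmetric in i,j, so there are d * d(d+1)/2 independent symbols.
d = 7
d(d+1)/2 = 7 * 8 / 2 = 28
Total = 7 * 28 = 196

196


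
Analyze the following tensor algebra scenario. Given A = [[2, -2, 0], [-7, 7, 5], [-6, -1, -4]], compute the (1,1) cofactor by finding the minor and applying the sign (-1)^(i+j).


To find cofactor C_{11}, delete row 1 and column 1.
The resulting 2x2 submatrix is: [[7, 5], [-1, -4]]
Minor M_{11} = 7*-4 - 5*-1
  = -28 - -5 = -23
Sign = (-1)^(1+1) = (-1)^2 = 1
Cofactor C_{11} = 1 * -23 = -23

-23


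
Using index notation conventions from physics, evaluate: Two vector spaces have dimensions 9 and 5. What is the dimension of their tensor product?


The dimension of a tensor product is the product of dimensions.
dim(V) = 9, dim(W) = 5
dim(V (x) W) = 9 * 5 = 45

45


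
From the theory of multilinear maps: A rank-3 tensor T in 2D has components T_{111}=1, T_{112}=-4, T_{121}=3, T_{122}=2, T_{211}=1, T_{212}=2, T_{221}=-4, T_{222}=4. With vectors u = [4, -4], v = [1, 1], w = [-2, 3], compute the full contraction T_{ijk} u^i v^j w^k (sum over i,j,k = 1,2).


S = sum over i,j,k of T_{ijk} u_i v_j w_k. Expanding all 8 terms:
T_{111}*u_1*v_1*w_1 = 1*4*1*-2 = -8  (running total: -8)
T_{112}*u_1*v_1*w_2 = -4*4*1*3 = -48  (running total: -56)
T_{121}*u_1*v_2*w_1 = 3*4*1*-2 = -24  (running total: -80)
T_{122}*u_1*v_2*w_2 = 2*4*1*3 = 24  (running total: -56)
T_{211}*u_2*v_1*w_1 = 1*-4*1*-2 = 8  (running total: -48)
T_{212}*u_2*v_1*w_2 = 2*-4*1*3 = -24  (running total: -72)
T_{221}*u_2*v_2*w_1 = -4*-4*1*-2 = -32  (running total: -104)
T_{222}*u_2*v_2*w_2 = 4*-4*1*3 = -48  (running total: -152)
S = -152

-152


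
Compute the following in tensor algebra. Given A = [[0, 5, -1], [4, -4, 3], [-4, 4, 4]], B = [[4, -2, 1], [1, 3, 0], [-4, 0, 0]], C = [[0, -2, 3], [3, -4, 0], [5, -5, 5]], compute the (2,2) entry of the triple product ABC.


(ABC)_{22} = sum_m (AB)_{2m} C_{m2}. First compute row 2 of AB.
(AB)_{21} = 4*4 + -4*1 + 3*-4 = 0
(AB)_{22} = 4*-2 + -4*3 + 3*0 = -20
(AB)_{23} = 4*1 + -4*0 + 3*0 = 4
Now contract with column 2 of C:
(AB)_{21} * C_{12} = 0 * -2 = 0
(AB)_{22} * C_{22} = -20 * -4 = 80
(AB)_{23} * C_{32} = 4 * -5 = -20
(ABC)_{22} = 0 + 80 + -20 = 60

60


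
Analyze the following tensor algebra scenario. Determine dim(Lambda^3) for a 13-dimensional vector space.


The dimension of the space of p-forms on an n-dimensional space is C(n, p).
n = 13, p = 3
C(13, 3) = 13! / (3! * 10!) = 286

286


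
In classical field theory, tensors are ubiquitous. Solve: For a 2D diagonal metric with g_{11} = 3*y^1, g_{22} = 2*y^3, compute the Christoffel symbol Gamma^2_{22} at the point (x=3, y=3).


For a diagonal metric, Gamma^k_{ij} = (1/2) g^{kk} (dg_{ik}/dx_j + dg_{jk}/dx_i - dg_{ij}/dx_k).
The metric is diagonal, so g_{ab} = 0 for a != b.
At the given point: g_{11} = 9, g_{22} = 54
g^{22} = 1/54
dg_{22}/dx_2 = dg_{22}/dx_2 = 54
dg_{22}/dx_2 = dg_{22}/dx_2 = 54
dg_{22}/dx_2 = dg_{22}/dx_2 = 54
Numerator = 54 + 54 - 54 = 54
Gamma^2_{22} = 54 / (2 * 54) = 1/2

1/2


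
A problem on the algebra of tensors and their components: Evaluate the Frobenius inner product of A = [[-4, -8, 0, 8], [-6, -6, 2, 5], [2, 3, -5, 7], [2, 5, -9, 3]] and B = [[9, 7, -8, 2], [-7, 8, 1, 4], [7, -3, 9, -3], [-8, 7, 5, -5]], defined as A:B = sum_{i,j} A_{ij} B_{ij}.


A:B = sum over all i,j of A_{ij} * B_{ij}.
Row 1: -4*9=-36, -8*7=-56, 0*-8=0, 8*2=16 => row sum = -76
Row 2: -6*-7=42, -6*8=-48, 2*1=2, 5*4=20 => row sum = 16
Row 3: 2*7=14, 3*-3=-9, -5*9=-45, 7*-3=-21 => row sum = -61
Row 4: 2*-8=-16, 5*7=35, -9*5=-45, 3*-5=-15 => row sum = -41
Total = -76 + 16 + -61 + -41 = -162

-162


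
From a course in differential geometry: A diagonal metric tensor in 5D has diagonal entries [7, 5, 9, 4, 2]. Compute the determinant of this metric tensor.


For a diagonal metric, the determinant is the product of diagonal entries.
Diagonal entries: 7, 5, 9, 4, 2
det(g) = 7 * 5 * 9 * 4 * 2 = 2520

2520


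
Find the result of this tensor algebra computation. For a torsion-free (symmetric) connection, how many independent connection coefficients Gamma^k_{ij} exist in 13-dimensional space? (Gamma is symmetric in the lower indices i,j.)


Christoffel symbols Gamma^k_{ij} are symmetric in i,j, so there are d * d(d+1)/2 independent symbols.
d = 13
d(d+1)/2 = 13 * 14 / 2 = 91
Total = 13 * 91 = 1183

1183


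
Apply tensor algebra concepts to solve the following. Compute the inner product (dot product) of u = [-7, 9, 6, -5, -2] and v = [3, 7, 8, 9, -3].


The inner product u . v = sum of u_i * v_i.
Term-by-term: -7 * 3, 9 * 7, 6 * 8, -5 * 9, -2 * -3
Products: -21, 63, 48, -45, 6
Sum = -21 + 63 + 48 + -45 + 6 = 51

51


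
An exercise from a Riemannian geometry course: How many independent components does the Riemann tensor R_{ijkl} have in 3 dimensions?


The Riemann tensor in d dimensions has d^2(d^2 - 1)/12 independent components.
d = 3, so d^2 = 9
d^2 - 1 = 8
d^2(d^2 - 1) = 9 * 8 = 72
Divide by 12: 72 / 12 = 6

6


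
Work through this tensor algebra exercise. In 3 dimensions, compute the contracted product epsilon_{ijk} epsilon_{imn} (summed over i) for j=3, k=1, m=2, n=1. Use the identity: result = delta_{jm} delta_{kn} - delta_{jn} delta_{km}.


Using the identity: epsilon_{ijk} epsilon_{imn} = delta_{jm} delta_{kn} - delta_{jn} delta_{km}.
delta_{32} = 0
delta_{11} = 1
delta_{31} = 0
delta_{12} = 0
Result = 0 * 1 - 0 * 0 = 0 - 0 = 0

0


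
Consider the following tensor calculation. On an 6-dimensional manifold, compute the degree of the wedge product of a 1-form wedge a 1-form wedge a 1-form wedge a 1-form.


The degree of a wedge product is the sum of the degrees of the individual forms.
Degrees: 1, 1, 1, 1
Total degree = 1 + 1 + 1 + 1 = 4

4


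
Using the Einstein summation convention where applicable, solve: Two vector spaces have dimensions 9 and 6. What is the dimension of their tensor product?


The dimension of a tensor product is the product of dimensions.
dim(V) = 9, dim(W) = 6
dim(V (x) W) = 9 * 6 = 54

54


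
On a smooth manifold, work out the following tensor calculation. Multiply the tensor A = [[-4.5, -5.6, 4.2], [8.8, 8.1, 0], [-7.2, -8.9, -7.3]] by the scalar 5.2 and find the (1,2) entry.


Scalar multiplication: (cA)_{ij} = c * A_{ij}.
c = 5.2
A_{12} = -5.6
(cA)_{12} = 5.2 * -5.6 = -29.12

-29.12


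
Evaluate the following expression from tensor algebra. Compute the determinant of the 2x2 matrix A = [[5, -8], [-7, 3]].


For a 2x2 matrix [[a, b], [c, d]], det = a*d - b*c.
a = 5, b = -8, c = -7, d = 3
a*d = 5 * 3 = 15
b*c = -8 * -7 = 56
det = 15 - 56 = -41

-41


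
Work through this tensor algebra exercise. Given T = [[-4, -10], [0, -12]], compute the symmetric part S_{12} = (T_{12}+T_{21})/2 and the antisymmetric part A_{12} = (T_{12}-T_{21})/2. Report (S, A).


T_{12} = -10
T_{21} = 0
S_{12} = (-10 + 0)/2 = -10/2 = -5
A_{12} = (-10 - 0)/2 = -10/2 = -5
Check: S + A = -5 + -5 = -10 = T_{12}.

(-5, -5)


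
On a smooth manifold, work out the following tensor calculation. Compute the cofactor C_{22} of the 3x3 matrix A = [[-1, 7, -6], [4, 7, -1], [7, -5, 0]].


To find cofactor C_{22}, delete row 2 and column 2.
The resulting 2x2 submatrix is: [[-1, -6], [7, 0]]
Minor M_{22} = -1*0 - -6*7
  = 0 - -42 = 42
Sign = (-1)^(2+2) = (-1)^4 = 1
Cofactor C_{22} = 1 * 42 = 42

42


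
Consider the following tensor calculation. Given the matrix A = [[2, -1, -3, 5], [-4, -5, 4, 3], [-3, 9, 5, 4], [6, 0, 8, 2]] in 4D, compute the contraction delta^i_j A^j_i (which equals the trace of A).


The contraction (trace) of a rank-2 tensor is the sum of its diagonal elements.
Diagonal entries: A[1,1] = 2, A[2,2] = -5, A[3,3] = 5, A[4,4] = 2
Tr(A) = 2 + -5 + 5 + 2 = 4

4


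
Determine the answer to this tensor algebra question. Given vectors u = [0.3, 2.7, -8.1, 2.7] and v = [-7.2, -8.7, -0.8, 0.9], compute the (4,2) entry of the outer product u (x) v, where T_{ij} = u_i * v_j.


The outer product entry T_{ij} = u_i * v_j.
We need i=4, j=2.
u_4 = 2.7, v_2 = -8.7
T_{4,2} = 2.7 * -8.7 = -23.49

-23.49


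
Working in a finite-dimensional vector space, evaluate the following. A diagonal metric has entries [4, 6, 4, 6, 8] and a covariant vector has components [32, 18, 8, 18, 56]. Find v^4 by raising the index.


To raise an index with a diagonal metric: v^i = v_i / g_{ii}.
For index 4: v_4 = 18, g_{44} = 6
v^4 = 18 / 6 = 3

3


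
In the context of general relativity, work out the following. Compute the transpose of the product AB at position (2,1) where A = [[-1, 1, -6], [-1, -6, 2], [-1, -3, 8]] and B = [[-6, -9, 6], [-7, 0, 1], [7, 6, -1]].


(AB)^T_{ij} = (AB)_{ji} = sum_k A_{jk} B_{ki}.
For i=2, j=1 we need (AB)_{12}:
A_{11} * B_{12} = -1 * -9 = 9
A_{12} * B_{22} = 1 * 0 = 0
A_{13} * B_{32} = -6 * 6 = -36
Sum = 9 + 0 + -36 = -27

-27


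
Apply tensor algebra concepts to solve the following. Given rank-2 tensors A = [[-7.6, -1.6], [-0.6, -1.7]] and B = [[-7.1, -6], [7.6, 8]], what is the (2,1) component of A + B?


Tensor addition is component-wise: (A + B)_{ij} = A_{ij} + B_{ij}.
A_{21} = -0.6
B_{21} = 7.6
(A + B)_{21} = -0.6 + 7.6 = 7

7


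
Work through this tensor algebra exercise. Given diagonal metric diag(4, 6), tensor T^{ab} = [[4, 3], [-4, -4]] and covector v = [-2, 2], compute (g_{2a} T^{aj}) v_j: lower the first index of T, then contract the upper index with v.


Step 1: lower the first index. For a diagonal metric, g_{ia} T^{aj} = g_{ii} T^{ij} (no sum on i).
g_{22} = 6
S_2{}^1 = 6 * T^{21} = 6 * -4 = -24
S_2{}^2 = 6 * T^{22} = 6 * -4 = -24
Step 2: contract S_2{}^j with v_j.
S_2{}^1 * v_1 = -24 * -2 = 48
S_2{}^2 * v_2 = -24 * 2 = -48
Result = 48 + -48 = 0

0


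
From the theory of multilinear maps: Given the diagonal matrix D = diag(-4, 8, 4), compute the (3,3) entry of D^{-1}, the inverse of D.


For a diagonal matrix, the inverse has entries (D^{-1})_{ii} = 1/d_{ii}.
The diagonal entries are: d_{11} = -4, d_{22} = 8, d_{33} = 4
We need (D^{-1})_{33} = 1/d_{33} = 1/4 = 1/4

1/4


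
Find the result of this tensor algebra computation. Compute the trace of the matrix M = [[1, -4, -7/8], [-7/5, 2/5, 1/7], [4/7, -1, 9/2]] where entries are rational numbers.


The trace is the sum of diagonal entries.
Diagonal: M[1,1] = 1, M[2,2] = 2/5, M[3,3] = 9/2
Tr(M) = 1 + 2/5 + 9/2
Computing step by step:
After adding M[1,1]: 1
After adding M[2,2]: 7/5
After adding M[3,3]: 59/10
Tr(M) = 59/10

59/10


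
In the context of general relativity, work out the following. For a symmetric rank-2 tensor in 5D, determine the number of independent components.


A symmetric rank-2 tensor in d dimensions has d(d+1)/2 independent components.
d = 5
d(d+1)/2 = 5 * 6 / 2 = 30 / 2 = 15

15


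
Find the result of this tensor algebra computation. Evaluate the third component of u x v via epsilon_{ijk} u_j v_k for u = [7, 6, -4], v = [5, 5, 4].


(u x v)_3 = sum_{j,k} epsilon_{3jk} u_j v_k. Only permutations of (1,2,3) contribute; the two non-zero terms are:
eps_{312} u_1 v_2 = 1 * 7 * 5 = 35
eps_{321} u_2 v_1 = -1 * 6 * 5 = -30
(u x v)_3 = 5

5


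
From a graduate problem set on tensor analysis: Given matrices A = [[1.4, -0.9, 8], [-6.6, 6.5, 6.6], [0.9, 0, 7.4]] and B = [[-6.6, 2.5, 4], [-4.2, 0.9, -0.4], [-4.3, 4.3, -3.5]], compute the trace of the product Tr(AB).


Tr(AB) = sum_i (AB)_{ii} where (AB)_{ii} = sum_k A_{ik} B_{ki}.
(AB)_{11} = 1.4*-6.6 + -0.9*-4.2 + 8*-4.3 = -39.86
(AB)_{22} = -6.6*2.5 + 6.5*0.9 + 6.6*4.3 = 17.73
(AB)_{33} = 0.9*4 + 0*-0.4 + 7.4*-3.5 = -22.3
Tr(AB) = -39.86 + 17.73 + -22.3 = -44.43

-44.43


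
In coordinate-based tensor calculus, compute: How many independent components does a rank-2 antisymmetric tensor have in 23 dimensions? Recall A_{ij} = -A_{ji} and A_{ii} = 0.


An antisymmetric rank-2 tensor satisfies A_{ij} = -A_{ji}, so diagonal entries are zero.
The independent components are the upper-triangular entries: C(n, 2) = n(n-1)/2.
n = 23
C(23, 2) = 23 * 22 / 2 = 506 / 2 = 253

253


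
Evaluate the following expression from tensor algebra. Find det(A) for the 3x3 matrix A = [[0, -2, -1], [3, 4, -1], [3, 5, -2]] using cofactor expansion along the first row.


Expanding along the first row, det(A) = a11*M_11 - a12*M_12 + a13*M_13, where M_1j is the (1,j) minor.
Minor M_11 = 4*-2 - -1*5 = -3
Minor M_12 = 3*-2 - -1*3 = -3
Minor M_13 = 3*5 - 4*3 = 3
det = 0*(-3) - -2*(-3) + -1*(3)
    = 0 - 6 + -3
    = -9

-9


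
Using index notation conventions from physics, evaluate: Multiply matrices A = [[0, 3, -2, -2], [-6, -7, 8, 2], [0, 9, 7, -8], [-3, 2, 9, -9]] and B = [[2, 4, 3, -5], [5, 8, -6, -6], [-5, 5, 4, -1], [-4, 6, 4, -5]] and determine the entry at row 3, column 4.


(AB)_{ij} = sum_k A_{ik} B_{kj}.
For i=3, j=4:
A_{31} * B_{14} = 0 * -5 = 0
A_{32} * B_{24} = 9 * -6 = -54
A_{33} * B_{34} = 7 * -1 = -7
A_{34} * B_{44} = -8 * -5 = 40
Sum = 0 + -54 + -7 + 40 = -21

-21


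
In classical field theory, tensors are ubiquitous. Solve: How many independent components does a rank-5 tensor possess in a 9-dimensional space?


The number of components of a rank-r tensor in d dimensions is d^r.
Here d = 9 and r = 5.
9^5 = 59049

59049


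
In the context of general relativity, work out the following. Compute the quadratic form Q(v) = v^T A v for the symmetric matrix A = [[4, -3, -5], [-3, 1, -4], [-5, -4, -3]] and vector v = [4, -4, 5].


First compute Av:
(Av)_1 = 4*4 + -3*-4 + -5*5 = 3
(Av)_2 = -3*4 + 1*-4 + -4*5 = -36
(Av)_3 = -5*4 + -4*-4 + -3*5 = -19
Av = [3, -36, -19]
Then v^T (Av) = 4*3 + -4*-36 + 5*-19
= 12 + 144 + -95 = 61

61


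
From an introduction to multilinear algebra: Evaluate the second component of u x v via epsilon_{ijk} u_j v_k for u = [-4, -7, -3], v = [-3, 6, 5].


(u x v)_2 = sum_{j,k} epsilon_{2jk} u_j v_k. Only permutations of (1,2,3) contribute; the two non-zero terms are:
eps_{213} u_1 v_3 = -1 * -4 * 5 = 20
eps_{231} u_3 v_1 = 1 * -3 * -3 = 9
(u x v)_2 = 29

29


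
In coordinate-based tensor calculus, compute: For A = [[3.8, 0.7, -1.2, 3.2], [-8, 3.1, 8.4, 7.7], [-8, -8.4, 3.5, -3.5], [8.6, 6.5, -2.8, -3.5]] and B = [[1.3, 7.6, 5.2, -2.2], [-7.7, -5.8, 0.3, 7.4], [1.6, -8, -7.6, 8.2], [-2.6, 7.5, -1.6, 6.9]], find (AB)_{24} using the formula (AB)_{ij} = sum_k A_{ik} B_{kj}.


(AB)_{ij} = sum_k A_{ik} B_{kj}.
For i=2, j=4:
A_{21} * B_{14} = -8 * -2.2 = 17.6
A_{22} * B_{24} = 3.1 * 7.4 = 22.94
A_{23} * B_{34} = 8.4 * 8.2 = 68.88
A_{24} * B_{44} = 7.7 * 6.9 = 53.13
Sum = 17.6 + 22.94 + 68.88 + 53.13 = 162.55

162.55


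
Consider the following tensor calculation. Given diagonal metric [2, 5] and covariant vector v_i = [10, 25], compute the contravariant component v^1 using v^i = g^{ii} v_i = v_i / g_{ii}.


To raise an index with a diagonal metric: v^i = v_i / g_{ii}.
For index 1: v_1 = 10, g_{11} = 2
v^1 = 10 / 2 = 5

5


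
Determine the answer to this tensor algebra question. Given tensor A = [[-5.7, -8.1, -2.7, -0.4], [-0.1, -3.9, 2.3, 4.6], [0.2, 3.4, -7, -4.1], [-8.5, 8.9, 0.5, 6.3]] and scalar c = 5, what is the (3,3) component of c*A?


Scalar multiplication: (cA)_{ij} = c * A_{ij}.
c = 5
A_{33} = -7
(cA)_{33} = 5 * -7 = -35

-35


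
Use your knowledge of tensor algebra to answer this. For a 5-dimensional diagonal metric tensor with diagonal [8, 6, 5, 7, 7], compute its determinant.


For a diagonal metric, the determinant is the product of diagonal entries.
Diagonal entries: 8, 6, 5, 7, 7
det(g) = 8 * 6 * 5 * 7 * 7 = 11760

11760


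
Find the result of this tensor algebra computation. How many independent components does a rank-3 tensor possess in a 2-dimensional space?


The number of components of a rank-r tensor in d dimensions is d^r.
Here d = 2 and r = 3.
2^3 = 8

8


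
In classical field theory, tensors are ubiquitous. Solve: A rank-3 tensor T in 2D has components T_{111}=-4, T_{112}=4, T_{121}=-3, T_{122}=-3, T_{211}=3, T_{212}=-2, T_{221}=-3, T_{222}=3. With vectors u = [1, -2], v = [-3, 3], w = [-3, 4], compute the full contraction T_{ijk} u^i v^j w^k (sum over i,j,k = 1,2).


S = sum over i,j,k of T_{ijk} u_i v_j w_k. Expanding all 8 terms:
T_{111}*u_1*v_1*w_1 = -4*1*-3*-3 = -36  (running total: -36)
T_{112}*u_1*v_1*w_2 = 4*1*-3*4 = -48  (running total: -84)
T_{121}*u_1*v_2*w_1 = -3*1*3*-3 = 27  (running total: -57)
T_{122}*u_1*v_2*w_2 = -3*1*3*4 = -36  (running total: -93)
T_{211}*u_2*v_1*w_1 = 3*-2*-3*-3 = -54  (running total: -147)
T_{212}*u_2*v_1*w_2 = -2*-2*-3*4 = -48  (running total: -195)
T_{221}*u_2*v_2*w_1 = -3*-2*3*-3 = -54  (running total: -249)
T_{222}*u_2*v_2*w_2 = 3*-2*3*4 = -72  (running total: -321)
S = -321

-321


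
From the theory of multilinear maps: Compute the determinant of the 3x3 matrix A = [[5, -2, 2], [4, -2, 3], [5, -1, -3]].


Expanding along the first row, det(A) = a11*M_11 - a12*M_12 + a13*M_13, where M_1j is the (1,j) minor.
Minor M_11 = -2*-3 - 3*-1 = 9
Minor M_12 = 4*-3 - 3*5 = -27
Minor M_13 = 4*-1 - -2*5 = 6
det = 5*(9) - -2*(-27) + 2*(6)
    = 45 - 54 + 12
    = 3

3


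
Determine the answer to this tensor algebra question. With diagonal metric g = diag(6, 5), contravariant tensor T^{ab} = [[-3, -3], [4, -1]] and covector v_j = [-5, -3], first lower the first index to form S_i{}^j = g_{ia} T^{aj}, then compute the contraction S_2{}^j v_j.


Step 1: lower the first index. For a diagonal metric, g_{ia} T^{aj} = g_{ii} T^{ij} (no sum on i).
g_{22} = 5
S_2{}^1 = 5 * T^{21} = 5 * 4 = 20
S_2{}^2 = 5 * T^{22} = 5 * -1 = -5
Step 2: contract S_2{}^j with v_j.
S_2{}^1 * v_1 = 20 * -5 = -100
S_2{}^2 * v_2 = -5 * -3 = 15
Result = -100 + 15 = -85

-85


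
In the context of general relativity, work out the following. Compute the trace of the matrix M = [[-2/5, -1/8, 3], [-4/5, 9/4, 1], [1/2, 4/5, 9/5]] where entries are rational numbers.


The trace is the sum of diagonal entries.
Diagonal: M[1,1] = -2/5, M[2,2] = 9/4, M[3,3] = 9/5
Tr(M) = -2/5 + 9/4 + 9/5
Computing step by step:
After adding M[1,1]: -2/5
After adding M[2,2]: 37/20
After adding M[3,3]: 73/20
Tr(M) = 73/20

73/20


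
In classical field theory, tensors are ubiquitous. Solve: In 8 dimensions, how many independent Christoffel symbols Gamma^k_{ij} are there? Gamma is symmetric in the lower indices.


Christoffel symbols Gamma^k_{ij} are symmetric in i,j, so there are d * d(d+1)/2 independent symbols.
d = 8
d(d+1)/2 = 8 * 9 / 2 = 36
Total = 8 * 36 = 288

288


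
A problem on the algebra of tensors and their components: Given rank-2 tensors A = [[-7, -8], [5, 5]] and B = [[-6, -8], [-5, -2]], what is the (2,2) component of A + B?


Tensor addition is component-wise: (A + B)_{ij} = A_{ij} + B_{ij}.
A_{22} = 5
B_{22} = -2
(A + B)_{22} = 5 + -2 = 3

3


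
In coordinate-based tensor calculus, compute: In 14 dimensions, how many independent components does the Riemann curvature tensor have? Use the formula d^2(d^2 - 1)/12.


The Riemann tensor in d dimensions has d^2(d^2 - 1)/12 independent components.
d = 14, so d^2 = 196
d^2 - 1 = 195
d^2(d^2 - 1) = 196 * 195 = 38220
Divide by 12: 38220 / 12 = 3185

3185


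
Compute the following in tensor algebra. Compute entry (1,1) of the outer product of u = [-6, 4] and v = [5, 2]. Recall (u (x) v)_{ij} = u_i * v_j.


The outer product entry T_{ij} = u_i * v_j.
We need i=1, j=1.
u_1 = -6, v_1 = 5
T_{1,1} = -6 * 5 = -30

-30


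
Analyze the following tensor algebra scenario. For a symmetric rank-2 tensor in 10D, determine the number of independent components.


A symmetric rank-2 tensor in d dimensions has d(d+1)/2 independent components.
d = 10
d(d+1)/2 = 10 * 11 / 2 = 110 / 2 = 55

55


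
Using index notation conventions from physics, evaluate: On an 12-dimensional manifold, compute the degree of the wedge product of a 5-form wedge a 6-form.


The degree of a wedge product is the sum of the degrees of the individual forms.
Degrees: 5, 6
Total degree = 5 + 6 = 11

11


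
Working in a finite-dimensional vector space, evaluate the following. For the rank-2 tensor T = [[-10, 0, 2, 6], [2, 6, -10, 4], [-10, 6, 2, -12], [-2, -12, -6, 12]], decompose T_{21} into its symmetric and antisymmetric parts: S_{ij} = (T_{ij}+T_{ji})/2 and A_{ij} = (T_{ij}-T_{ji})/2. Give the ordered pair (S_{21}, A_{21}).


T_{21} = 2
T_{12} = 0
S_{21} = (2 + 0)/2 = 2/2 = 1
A_{21} = (2 - 0)/2 = 2/2 = 1
Check: S + A = 1 + 1 = 2 = T_{21}.

(1, 1)


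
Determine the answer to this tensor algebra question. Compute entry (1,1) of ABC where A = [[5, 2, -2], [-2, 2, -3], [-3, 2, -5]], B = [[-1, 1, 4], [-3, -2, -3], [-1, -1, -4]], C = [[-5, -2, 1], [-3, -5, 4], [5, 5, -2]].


(ABC)_{11} = sum_m (AB)_{1m} C_{m1}. First compute row 1 of AB.
(AB)_{11} = 5*-1 + 2*-3 + -2*-1 = -9
(AB)_{12} = 5*1 + 2*-2 + -2*-1 = 3
(AB)_{13} = 5*4 + 2*-3 + -2*-4 = 22
Now contract with column 1 of C:
(AB)_{11} * C_{11} = -9 * -5 = 45
(AB)_{12} * C_{21} = 3 * -3 = -9
(AB)_{13} * C_{31} = 22 * 5 = 110
(ABC)_{11} = 45 + -9 + 110 = 146

146


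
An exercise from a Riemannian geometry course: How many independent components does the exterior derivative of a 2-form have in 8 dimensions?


The exterior derivative of a p-form is a (p+1)-form.
Its number of independent components is C(n, p+1).
n = 8, p+1 = 3
C(8, 3) = 56

56


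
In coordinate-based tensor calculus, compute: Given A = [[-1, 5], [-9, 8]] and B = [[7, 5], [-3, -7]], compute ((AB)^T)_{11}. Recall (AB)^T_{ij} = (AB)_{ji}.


(AB)^T_{ij} = (AB)_{ji} = sum_k A_{jk} B_{ki}.
For i=1, j=1 we need (AB)_{11}:
A_{11} * B_{11} = -1 * 7 = -7
A_{12} * B_{21} = 5 * -3 = -15
Sum = -7 + -15 = -22

-22


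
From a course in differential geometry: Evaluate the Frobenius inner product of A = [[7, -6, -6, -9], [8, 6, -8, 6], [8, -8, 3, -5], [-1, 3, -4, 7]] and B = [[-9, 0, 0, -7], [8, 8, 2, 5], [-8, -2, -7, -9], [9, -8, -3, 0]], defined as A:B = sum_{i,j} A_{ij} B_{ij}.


A:B = sum over all i,j of A_{ij} * B_{ij}.
Row 1: 7*-9=-63, -6*0=0, -6*0=0, -9*-7=63 => row sum = 0
Row 2: 8*8=64, 6*8=48, -8*2=-16, 6*5=30 => row sum = 126
Row 3: 8*-8=-64, -8*-2=16, 3*-7=-21, -5*-9=45 => row sum = -24
Row 4: -1*9=-9, 3*-8=-24, -4*-3=12, 7*0=0 => row sum = -21
Total = 0 + 126 + -24 + -21 = 81

81
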